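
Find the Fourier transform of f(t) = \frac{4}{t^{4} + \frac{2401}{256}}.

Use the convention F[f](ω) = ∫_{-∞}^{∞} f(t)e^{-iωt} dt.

F(ω) = \frac{256 \pi e^{- \frac{7 \sqrt{2} \left|{\omega}\right|}{8}} \sin{\left(\frac{7 \sqrt{2} \left|{\omega}\right|}{8} + \frac{\pi}{4} \right)}}{343}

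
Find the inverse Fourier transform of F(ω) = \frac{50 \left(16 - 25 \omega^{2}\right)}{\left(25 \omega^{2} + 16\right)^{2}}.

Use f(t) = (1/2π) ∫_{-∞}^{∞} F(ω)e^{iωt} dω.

f(t) = e^{- \frac{4 \left|{t}\right|}{5}} \left|{t}\right|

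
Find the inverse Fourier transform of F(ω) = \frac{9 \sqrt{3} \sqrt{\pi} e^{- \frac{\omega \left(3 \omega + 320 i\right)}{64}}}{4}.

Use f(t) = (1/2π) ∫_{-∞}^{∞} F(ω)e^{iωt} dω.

f(t) = 9 e^{- \frac{16 \left(t - 5\right)^{2}}{3}}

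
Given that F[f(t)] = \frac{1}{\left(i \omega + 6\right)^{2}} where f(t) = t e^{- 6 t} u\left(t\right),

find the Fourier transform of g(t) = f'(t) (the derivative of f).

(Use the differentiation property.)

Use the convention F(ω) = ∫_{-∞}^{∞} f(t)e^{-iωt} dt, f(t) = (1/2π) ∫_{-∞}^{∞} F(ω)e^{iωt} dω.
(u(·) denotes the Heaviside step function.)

F[g](ω) = \frac{i \omega}{\left(i \omega + 6\right)^{2}}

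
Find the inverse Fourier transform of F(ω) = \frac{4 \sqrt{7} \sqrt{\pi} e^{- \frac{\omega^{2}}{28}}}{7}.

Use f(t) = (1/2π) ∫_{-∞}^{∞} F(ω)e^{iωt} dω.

f(t) = 4 e^{- 7 t^{2}}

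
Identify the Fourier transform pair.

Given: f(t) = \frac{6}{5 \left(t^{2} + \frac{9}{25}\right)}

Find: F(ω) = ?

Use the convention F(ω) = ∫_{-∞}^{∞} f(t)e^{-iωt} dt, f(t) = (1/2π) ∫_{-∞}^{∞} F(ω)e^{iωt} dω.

F(ω) = 2 \pi e^{- \frac{3 \left|{\omega}\right|}{5}}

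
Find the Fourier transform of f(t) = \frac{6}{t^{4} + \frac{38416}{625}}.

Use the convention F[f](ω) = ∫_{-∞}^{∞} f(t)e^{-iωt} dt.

F(ω) = \frac{375 \pi e^{- \frac{7 \sqrt{2} \left|{\omega}\right|}{5}} \sin{\left(\frac{7 \sqrt{2} \left|{\omega}\right|}{5} + \frac{\pi}{4} \right)}}{1372}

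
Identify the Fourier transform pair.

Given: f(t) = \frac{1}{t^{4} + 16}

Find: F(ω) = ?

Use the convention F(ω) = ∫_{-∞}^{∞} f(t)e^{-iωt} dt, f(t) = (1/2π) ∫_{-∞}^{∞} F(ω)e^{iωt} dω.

F(ω) = \frac{\pi e^{- \sqrt{2} \left|{\omega}\right|} \sin{\left(\sqrt{2} \left|{\omega}\right| + \frac{\pi}{4} \right)}}{8}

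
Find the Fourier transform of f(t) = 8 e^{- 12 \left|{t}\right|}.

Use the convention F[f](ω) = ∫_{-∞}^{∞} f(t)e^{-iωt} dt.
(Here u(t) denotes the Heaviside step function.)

F(ω) = \frac{192}{\omega^{2} + 144}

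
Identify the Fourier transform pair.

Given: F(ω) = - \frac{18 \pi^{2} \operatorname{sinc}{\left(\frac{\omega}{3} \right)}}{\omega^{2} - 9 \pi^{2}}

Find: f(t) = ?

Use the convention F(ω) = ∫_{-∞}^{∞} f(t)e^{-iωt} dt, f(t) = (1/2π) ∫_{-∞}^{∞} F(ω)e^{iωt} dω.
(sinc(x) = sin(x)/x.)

f(t) = 6 \left(\begin{cases} \cos^{2}{\left(\frac{3 \pi t}{2} \right)} & \text{for}\: \left|{t}\right| < \frac{1}{3} \\0 & \text{otherwise} \end{cases}\right)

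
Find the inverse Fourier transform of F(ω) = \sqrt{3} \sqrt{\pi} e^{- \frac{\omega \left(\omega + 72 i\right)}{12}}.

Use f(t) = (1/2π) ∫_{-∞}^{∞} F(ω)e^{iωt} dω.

f(t) = 3 e^{- 3 \left(t - 6\right)^{2}}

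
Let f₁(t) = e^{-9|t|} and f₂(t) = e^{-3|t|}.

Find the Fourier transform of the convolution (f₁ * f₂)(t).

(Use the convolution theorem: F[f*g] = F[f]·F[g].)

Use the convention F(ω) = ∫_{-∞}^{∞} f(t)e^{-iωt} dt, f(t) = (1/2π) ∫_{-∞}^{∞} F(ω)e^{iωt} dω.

F[f₁*f₂](ω) = \frac{108}{\left(\omega^{2} + 9\right) \left(\omega^{2} + 81\right)}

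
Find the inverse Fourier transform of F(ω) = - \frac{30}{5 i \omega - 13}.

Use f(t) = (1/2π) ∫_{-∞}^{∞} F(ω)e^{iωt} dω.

f(t) = 6 e^{\frac{13 t}{5}} u\left(- t\right)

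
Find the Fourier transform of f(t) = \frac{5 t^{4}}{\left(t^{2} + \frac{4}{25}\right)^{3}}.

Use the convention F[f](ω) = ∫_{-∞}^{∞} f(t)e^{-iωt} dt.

F(ω) = \frac{\pi \left(4 \omega^{2} - 50 \left|{\omega}\right| + 75\right) e^{- \frac{2 \left|{\omega}\right|}{5}}}{16}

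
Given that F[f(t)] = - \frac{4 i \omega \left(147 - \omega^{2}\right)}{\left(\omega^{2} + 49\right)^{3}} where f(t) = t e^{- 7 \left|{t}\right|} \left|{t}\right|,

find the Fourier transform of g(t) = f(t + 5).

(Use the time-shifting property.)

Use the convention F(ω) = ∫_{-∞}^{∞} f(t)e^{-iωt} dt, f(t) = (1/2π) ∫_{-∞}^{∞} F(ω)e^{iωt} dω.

F[g](ω) = \frac{4 i \omega \left(\omega^{2} - 147\right) e^{5 i \omega}}{\left(\omega^{2} + 49\right)^{3}}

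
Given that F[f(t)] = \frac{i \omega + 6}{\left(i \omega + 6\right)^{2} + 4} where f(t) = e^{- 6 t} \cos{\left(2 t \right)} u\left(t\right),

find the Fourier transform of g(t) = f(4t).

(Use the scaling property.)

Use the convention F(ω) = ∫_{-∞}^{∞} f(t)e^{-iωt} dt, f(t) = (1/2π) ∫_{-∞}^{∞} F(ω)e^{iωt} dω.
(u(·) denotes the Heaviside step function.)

F[g](ω) = \frac{i \omega + 24}{\left(i \omega + 24\right)^{2} + 64}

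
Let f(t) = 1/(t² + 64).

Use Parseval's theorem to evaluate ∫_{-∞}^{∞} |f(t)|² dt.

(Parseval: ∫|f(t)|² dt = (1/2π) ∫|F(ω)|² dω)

∫|f(t)|² dt = \frac{\pi}{1024}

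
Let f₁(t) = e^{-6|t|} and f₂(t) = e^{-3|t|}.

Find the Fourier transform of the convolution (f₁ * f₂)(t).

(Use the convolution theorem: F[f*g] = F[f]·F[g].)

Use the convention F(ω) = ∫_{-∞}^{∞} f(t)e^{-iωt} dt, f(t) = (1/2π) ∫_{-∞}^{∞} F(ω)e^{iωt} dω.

F[f₁*f₂](ω) = \frac{72}{\left(\omega^{2} + 9\right) \left(\omega^{2} + 36\right)}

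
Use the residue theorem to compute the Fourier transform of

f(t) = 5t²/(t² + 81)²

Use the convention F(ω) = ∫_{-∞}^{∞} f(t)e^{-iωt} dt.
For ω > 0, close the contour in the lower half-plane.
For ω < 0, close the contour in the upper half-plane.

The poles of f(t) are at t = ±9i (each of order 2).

Let g(z) = f(z)e^{-iωz}; for large |z| the factor e^{-iωz} decays in the lower half-plane when ω > 0 and in the upper half-plane when ω < 0.

Case ω > 0 (lower half-plane, clockwise contour ⇒ F(ω) = -2πi·ΣRes):
  Res_{z = - 9 i} g(z) = \frac{5 i \left(1 - 9 \omega\right) e^{- 9 \omega}}{36} (pole of order 2)
  F(ω) = -2πi·ΣRes = \frac{5 \pi \left(1 - 9 \omega\right) e^{- 9 \omega}}{18}

Case ω < 0 (upper half-plane, counterclockwise contour ⇒ F(ω) = +2πi·ΣRes):
  Res_{z = 9 i} g(z) = \frac{5 i \left(- 9 \omega - 1\right) e^{9 \omega}}{36} (pole of order 2)
  F(ω) = 2πi·ΣRes = \frac{5 \pi \left(9 \omega + 1\right) e^{9 \omega}}{18}

Both cases combine into a single formula in |ω|:

F(ω) = \frac{5 \pi \left(1 - 9 \left|{\omega}\right|\right) e^{- 9 \left|{\omega}\right|}}{18}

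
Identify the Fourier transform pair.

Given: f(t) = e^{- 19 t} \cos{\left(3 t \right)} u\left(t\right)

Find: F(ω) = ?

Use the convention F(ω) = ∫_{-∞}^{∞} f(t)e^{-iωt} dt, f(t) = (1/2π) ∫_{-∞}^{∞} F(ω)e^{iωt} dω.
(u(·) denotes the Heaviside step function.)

F(ω) = \frac{i \omega + 19}{\left(i \omega + 19\right)^{2} + 9}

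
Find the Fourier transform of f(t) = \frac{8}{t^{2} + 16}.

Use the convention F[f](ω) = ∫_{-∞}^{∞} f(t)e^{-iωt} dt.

F(ω) = 2 \pi e^{- 4 \left|{\omega}\right|}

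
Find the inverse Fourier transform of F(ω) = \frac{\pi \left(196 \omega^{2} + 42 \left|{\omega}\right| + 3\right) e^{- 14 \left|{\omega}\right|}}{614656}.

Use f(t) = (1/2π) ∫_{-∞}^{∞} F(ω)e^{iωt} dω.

f(t) = \frac{7}{\left(t^{2} + 196\right)^{3}}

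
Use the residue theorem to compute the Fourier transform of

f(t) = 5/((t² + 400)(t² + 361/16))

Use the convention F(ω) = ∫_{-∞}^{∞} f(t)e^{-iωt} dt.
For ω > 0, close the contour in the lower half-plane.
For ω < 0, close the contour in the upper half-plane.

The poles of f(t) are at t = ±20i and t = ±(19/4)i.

Let g(z) = f(z)e^{-iωz}; for large |z| the factor e^{-iωz} decays in the lower half-plane when ω > 0 and in the upper half-plane when ω < 0.

Case ω > 0 (lower half-plane, clockwise contour ⇒ F(ω) = -2πi·ΣRes):
  Res_{z = - 20 i} g(z) = - \frac{2 i e^{- 20 \omega}}{6039}
  Res_{z = - \frac{19 i}{4}} g(z) = \frac{160 i e^{- \frac{19 \omega}{4}}}{114741}
  F(ω) = -2πi·ΣRes = - \frac{4 \pi e^{- 20 \omega}}{6039} + \frac{320 \pi e^{- \frac{19 \omega}{4}}}{114741}

Case ω < 0 (upper half-plane, counterclockwise contour ⇒ F(ω) = +2πi·ΣRes):
  Res_{z = 20 i} g(z) = \frac{2 i e^{20 \omega}}{6039}
  Res_{z = \frac{19 i}{4}} g(z) = - \frac{160 i e^{\frac{19 \omega}{4}}}{114741}
  F(ω) = 2πi·ΣRes = \frac{4 \pi \left(80 e^{\frac{19 \omega}{4}} - 19 e^{20 \omega}\right)}{114741}

Both cases combine into a single formula in |ω|:

F(ω) = - \frac{4 \pi e^{- 20 \left|{\omega}\right|}}{6039} + \frac{320 \pi e^{- \frac{19 \left|{\omega}\right|}{4}}}{114741}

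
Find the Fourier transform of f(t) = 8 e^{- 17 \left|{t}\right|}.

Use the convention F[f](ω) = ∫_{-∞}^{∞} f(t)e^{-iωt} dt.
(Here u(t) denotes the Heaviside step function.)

F(ω) = \frac{272}{\omega^{2} + 289}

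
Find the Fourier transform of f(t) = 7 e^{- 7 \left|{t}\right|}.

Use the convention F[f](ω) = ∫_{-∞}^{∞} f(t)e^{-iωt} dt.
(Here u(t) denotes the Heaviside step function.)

F(ω) = \frac{98}{\omega^{2} + 49}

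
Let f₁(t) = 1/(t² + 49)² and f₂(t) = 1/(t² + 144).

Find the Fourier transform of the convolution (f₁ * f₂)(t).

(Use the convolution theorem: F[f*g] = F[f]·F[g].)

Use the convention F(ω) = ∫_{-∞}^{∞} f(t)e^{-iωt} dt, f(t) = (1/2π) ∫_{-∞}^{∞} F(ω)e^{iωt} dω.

F[f₁*f₂](ω) = \frac{\pi^{2} \left(7 \left|{\omega}\right| + 1\right) e^{- 19 \left|{\omega}\right|}}{8232}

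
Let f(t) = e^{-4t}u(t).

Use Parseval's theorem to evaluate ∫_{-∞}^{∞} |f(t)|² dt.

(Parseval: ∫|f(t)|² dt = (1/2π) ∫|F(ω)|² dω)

∫|f(t)|² dt = \frac{1}{8}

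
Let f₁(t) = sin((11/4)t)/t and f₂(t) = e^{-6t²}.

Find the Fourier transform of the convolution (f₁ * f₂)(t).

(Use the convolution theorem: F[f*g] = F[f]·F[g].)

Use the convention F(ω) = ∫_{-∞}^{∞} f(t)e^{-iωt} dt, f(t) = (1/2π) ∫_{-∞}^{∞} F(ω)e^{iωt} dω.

F[f₁*f₂](ω) = \begin{cases} \frac{\sqrt{6} \pi^{\frac{3}{2}} e^{- \frac{\omega^{2}}{24}}}{6} & \text{for}\: \omega > - \frac{11}{4} \wedge \omega < \frac{11}{4} \\0 & \text{otherwise} \end{cases}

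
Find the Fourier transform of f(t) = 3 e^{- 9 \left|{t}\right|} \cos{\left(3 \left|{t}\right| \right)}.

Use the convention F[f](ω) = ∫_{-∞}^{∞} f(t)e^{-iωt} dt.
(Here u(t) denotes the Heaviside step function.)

F(ω) = \frac{54 \left(\omega^{2} + 90\right)}{\omega^{4} + 144 \omega^{2} + 8100}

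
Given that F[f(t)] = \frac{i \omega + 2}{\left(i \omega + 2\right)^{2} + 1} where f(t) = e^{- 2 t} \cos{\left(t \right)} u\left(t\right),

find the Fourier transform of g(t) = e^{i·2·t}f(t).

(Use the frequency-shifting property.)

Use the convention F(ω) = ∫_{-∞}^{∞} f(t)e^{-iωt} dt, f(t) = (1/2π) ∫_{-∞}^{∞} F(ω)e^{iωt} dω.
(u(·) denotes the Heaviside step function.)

F[g](ω) = \frac{i \left(\omega - 2\right) + 2}{\left(i \left(\omega - 2\right) + 2\right)^{2} + 1}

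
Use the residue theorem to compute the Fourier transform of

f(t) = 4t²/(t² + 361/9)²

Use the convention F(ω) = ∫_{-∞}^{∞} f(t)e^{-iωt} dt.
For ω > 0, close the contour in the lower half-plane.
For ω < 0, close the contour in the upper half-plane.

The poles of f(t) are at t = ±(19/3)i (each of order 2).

Let g(z) = f(z)e^{-iωz}; for large |z| the factor e^{-iωz} decays in the lower half-plane when ω > 0 and in the upper half-plane when ω < 0.

Case ω > 0 (lower half-plane, clockwise contour ⇒ F(ω) = -2πi·ΣRes):
  Res_{z = - \frac{19 i}{3}} g(z) = i \left(\frac{3}{19} - \omega\right) e^{- \frac{19 \omega}{3}} (pole of order 2)
  F(ω) = -2πi·ΣRes = \frac{2 \pi \left(3 - 19 \omega\right) e^{- \frac{19 \omega}{3}}}{19}

Case ω < 0 (upper half-plane, counterclockwise contour ⇒ F(ω) = +2πi·ΣRes):
  Res_{z = \frac{19 i}{3}} g(z) = i \left(- \omega - \frac{3}{19}\right) e^{\frac{19 \omega}{3}} (pole of order 2)
  F(ω) = 2πi·ΣRes = \frac{2 \pi \left(19 \omega + 3\right) e^{\frac{19 \omega}{3}}}{19}

Both cases combine into a single formula in |ω|:

F(ω) = \frac{2 \pi \left(3 - 19 \left|{\omega}\right|\right) e^{- \frac{19 \left|{\omega}\right|}{3}}}{19}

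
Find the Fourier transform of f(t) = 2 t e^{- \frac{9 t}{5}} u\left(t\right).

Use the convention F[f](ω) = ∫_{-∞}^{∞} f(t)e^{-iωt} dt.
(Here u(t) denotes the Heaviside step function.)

F(ω) = \frac{50}{\left(5 i \omega + 9\right)^{2}}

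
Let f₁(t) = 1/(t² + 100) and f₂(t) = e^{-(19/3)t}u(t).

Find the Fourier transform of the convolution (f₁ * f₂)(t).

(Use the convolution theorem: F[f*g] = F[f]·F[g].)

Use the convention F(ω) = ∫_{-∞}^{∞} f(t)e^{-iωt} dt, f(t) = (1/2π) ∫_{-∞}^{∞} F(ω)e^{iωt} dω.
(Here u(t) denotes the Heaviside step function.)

F[f₁*f₂](ω) = \frac{3 \pi e^{- 10 \left|{\omega}\right|}}{10 \left(3 i \omega + 19\right)}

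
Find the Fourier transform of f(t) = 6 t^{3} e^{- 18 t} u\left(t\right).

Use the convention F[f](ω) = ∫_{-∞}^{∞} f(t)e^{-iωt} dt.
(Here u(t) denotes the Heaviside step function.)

F(ω) = \frac{36}{\left(i \omega + 18\right)^{4}}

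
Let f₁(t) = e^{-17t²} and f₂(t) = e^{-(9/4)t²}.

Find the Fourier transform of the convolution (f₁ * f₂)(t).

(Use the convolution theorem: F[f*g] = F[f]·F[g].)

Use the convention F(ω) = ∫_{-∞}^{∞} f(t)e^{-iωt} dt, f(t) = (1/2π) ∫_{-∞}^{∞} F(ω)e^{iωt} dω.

F[f₁*f₂](ω) = \frac{2 \sqrt{17} \pi e^{- \frac{77 \omega^{2}}{612}}}{51}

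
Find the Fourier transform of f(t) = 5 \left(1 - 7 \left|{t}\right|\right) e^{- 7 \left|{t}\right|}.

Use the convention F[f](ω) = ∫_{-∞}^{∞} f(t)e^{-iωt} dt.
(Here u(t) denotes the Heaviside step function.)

F(ω) = \frac{140 \omega^{2}}{\left(\omega^{2} + 49\right)^{2}}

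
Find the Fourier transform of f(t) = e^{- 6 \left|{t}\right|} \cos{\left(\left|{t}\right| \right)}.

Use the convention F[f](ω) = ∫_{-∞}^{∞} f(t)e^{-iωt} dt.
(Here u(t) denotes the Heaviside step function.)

F(ω) = \frac{12 \left(\omega^{2} + 37\right)}{\omega^{4} + 70 \omega^{2} + 1369}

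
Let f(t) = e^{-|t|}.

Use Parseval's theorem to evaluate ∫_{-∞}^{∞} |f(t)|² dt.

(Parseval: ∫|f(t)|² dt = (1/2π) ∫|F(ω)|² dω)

∫|f(t)|² dt = 1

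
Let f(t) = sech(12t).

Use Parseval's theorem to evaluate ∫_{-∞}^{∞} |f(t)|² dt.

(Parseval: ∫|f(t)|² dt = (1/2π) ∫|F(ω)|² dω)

∫|f(t)|² dt = \frac{1}{6}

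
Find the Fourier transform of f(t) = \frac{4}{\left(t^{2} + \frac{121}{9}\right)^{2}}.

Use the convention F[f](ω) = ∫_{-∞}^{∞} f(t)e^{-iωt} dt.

F(ω) = \frac{18 \pi \left(11 \left|{\omega}\right| + 3\right) e^{- \frac{11 \left|{\omega}\right|}{3}}}{1331}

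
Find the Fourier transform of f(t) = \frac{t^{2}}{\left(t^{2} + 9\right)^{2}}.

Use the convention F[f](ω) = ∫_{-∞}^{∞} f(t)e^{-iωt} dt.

F(ω) = \frac{\pi \left(1 - 3 \left|{\omega}\right|\right) e^{- 3 \left|{\omega}\right|}}{6}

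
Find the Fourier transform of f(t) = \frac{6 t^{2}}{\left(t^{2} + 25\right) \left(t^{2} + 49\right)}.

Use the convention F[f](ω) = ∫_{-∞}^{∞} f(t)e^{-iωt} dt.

F(ω) = \frac{\pi \left(7 - 5 e^{2 \left|{\omega}\right|}\right) e^{- 7 \left|{\omega}\right|}}{4}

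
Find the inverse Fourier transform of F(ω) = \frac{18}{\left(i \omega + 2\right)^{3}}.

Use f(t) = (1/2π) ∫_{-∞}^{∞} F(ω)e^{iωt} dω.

f(t) = 9 t^{2} e^{- 2 t} u\left(t\right)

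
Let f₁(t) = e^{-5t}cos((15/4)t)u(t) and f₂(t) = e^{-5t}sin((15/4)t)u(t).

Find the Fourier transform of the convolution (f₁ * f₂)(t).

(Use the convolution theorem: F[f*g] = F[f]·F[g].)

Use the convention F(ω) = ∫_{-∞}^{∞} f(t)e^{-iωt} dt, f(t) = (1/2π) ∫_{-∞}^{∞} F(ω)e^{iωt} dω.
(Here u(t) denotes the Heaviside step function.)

F[f₁*f₂](ω) = \frac{960 \left(i \omega + 5\right)}{\left(16 \left(i \omega + 5\right)^{2} + 225\right)^{2}}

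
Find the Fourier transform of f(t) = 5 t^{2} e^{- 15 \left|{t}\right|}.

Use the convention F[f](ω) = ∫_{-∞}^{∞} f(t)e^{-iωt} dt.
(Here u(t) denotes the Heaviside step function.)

F(ω) = \frac{900 \left(75 - \omega^{2}\right)}{\left(\omega^{2} + 225\right)^{3}}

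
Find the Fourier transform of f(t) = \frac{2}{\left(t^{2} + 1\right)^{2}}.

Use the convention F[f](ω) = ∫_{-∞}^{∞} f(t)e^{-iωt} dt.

F(ω) = \pi \left(\left|{\omega}\right| + 1\right) e^{- \left|{\omega}\right|}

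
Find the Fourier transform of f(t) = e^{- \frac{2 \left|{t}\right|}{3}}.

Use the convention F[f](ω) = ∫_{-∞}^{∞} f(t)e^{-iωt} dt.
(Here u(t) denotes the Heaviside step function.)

F(ω) = \frac{12}{9 \omega^{2} + 4}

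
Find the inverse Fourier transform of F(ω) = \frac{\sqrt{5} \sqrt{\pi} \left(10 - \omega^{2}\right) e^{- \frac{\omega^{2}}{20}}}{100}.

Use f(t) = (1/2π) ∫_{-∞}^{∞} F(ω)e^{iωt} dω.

f(t) = 5 t^{2} e^{- 5 t^{2}}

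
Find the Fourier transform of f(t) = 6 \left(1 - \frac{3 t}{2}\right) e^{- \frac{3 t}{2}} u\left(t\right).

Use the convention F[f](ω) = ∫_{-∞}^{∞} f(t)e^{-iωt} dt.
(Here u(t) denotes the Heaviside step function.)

F(ω) = \frac{24 i \omega}{- 4 \omega^{2} + 12 i \omega + 9}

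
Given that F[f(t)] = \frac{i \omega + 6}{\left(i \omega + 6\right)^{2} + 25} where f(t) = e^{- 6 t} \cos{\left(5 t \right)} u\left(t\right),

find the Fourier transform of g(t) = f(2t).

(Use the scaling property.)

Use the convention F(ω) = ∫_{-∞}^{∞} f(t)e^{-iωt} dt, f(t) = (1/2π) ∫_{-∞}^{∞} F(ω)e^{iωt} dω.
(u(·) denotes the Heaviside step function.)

F[g](ω) = \frac{i \omega + 12}{\left(i \omega + 12\right)^{2} + 100}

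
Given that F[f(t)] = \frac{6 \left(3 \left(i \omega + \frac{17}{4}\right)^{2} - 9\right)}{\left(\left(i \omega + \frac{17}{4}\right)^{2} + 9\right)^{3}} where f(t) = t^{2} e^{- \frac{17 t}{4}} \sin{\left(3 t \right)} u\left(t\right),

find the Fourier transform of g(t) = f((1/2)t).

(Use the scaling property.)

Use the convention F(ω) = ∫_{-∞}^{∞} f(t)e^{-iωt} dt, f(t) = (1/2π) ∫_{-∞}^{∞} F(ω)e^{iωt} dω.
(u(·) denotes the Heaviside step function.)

F[g](ω) = \frac{9216 \left(\left(8 i \omega + 17\right)^{2} - 48\right)}{\left(\left(8 i \omega + 17\right)^{2} + 144\right)^{3}}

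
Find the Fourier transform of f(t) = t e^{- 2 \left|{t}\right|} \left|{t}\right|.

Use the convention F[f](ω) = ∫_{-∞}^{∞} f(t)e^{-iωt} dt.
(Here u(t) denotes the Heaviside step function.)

F(ω) = \frac{4 i \omega \left(\omega^{2} - 12\right)}{\left(\omega^{2} + 4\right)^{3}}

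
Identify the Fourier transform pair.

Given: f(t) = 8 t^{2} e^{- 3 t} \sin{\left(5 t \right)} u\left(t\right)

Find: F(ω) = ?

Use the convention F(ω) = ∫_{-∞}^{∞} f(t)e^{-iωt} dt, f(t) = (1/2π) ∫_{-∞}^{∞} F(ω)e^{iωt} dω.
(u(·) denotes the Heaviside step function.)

F(ω) = \frac{80 \left(3 \left(i \omega + 3\right)^{2} - 25\right)}{\left(\left(i \omega + 3\right)^{2} + 25\right)^{3}}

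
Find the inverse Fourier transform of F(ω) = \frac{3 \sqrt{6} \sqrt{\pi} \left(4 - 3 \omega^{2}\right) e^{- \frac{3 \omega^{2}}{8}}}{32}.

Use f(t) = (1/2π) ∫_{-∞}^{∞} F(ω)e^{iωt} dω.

f(t) = t^{2} e^{- \frac{2 t^{2}}{3}}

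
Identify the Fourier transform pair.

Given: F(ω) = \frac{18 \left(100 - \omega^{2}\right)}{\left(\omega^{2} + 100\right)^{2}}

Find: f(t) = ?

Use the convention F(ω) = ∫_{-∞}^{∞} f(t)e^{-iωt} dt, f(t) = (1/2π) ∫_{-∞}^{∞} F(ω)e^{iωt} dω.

f(t) = 9 e^{- 10 \left|{t}\right|} \left|{t}\right|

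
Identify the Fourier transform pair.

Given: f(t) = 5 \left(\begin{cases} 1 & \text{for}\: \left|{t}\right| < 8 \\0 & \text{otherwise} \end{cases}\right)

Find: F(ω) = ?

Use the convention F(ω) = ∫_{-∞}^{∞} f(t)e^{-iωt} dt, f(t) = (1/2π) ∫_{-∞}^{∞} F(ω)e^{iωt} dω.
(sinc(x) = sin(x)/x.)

F(ω) = 80 \operatorname{sinc}{\left(8 \omega \right)}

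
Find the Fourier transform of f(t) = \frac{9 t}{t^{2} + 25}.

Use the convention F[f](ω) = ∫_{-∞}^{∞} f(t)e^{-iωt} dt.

F(ω) = - 9 i \pi e^{- 5 \left|{\omega}\right|} \operatorname{sign}{\left(\omega \right)}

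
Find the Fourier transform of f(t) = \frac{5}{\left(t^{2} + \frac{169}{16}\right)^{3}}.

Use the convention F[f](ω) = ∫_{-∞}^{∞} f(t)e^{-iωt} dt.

F(ω) = \frac{40 \pi \left(169 \omega^{2} + 156 \left|{\omega}\right| + 48\right) e^{- \frac{13 \left|{\omega}\right|}{4}}}{371293}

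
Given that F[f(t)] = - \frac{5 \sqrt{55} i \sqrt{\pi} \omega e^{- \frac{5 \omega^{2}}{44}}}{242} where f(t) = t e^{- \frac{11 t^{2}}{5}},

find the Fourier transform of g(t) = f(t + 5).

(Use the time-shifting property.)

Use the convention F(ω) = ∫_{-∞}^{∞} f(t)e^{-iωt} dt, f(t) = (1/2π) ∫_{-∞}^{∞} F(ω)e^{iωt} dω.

F[g](ω) = - \frac{5 \sqrt{55} i \sqrt{\pi} \omega e^{- 5 \omega \left(\frac{\omega}{44} - i\right)}}{242}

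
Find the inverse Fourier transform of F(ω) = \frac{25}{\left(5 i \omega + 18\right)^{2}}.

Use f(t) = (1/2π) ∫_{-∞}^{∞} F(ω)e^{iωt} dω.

f(t) = t e^{- \frac{18 t}{5}} u\left(t\right)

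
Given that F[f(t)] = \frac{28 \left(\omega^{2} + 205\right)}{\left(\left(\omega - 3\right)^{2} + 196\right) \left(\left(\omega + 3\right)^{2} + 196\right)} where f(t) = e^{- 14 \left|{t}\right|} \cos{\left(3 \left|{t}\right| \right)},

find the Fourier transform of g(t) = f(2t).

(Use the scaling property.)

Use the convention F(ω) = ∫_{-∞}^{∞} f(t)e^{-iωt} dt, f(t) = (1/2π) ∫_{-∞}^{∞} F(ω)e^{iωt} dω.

F[g](ω) = \frac{56 \left(\omega^{2} + 820\right)}{\omega^{4} + 1496 \omega^{2} + 672400}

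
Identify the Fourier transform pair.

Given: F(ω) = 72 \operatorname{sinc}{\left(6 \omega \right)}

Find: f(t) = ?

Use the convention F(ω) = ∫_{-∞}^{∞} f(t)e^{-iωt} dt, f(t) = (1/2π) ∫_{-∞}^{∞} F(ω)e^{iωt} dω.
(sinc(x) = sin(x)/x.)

f(t) = 6 \left(\begin{cases} 1 & \text{for}\: \left|{t}\right| < 6 \\0 & \text{otherwise} \end{cases}\right)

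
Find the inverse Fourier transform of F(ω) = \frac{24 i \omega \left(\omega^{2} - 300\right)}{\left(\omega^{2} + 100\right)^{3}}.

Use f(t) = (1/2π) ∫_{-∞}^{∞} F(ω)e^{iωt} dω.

f(t) = 6 t e^{- 10 \left|{t}\right|} \left|{t}\right|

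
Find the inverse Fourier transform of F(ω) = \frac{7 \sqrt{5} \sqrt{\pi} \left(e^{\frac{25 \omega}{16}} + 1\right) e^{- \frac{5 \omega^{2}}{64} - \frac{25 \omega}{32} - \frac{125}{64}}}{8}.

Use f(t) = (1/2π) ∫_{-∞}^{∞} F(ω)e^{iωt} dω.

f(t) = 7 e^{- \frac{16 t^{2}}{5}} \cos{\left(5 t \right)}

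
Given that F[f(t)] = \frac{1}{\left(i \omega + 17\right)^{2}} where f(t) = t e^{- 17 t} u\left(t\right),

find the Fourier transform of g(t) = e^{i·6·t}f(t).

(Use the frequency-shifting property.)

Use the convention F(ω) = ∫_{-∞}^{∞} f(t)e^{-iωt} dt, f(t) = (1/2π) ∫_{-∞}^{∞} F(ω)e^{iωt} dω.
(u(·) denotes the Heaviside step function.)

F[g](ω) = \frac{1}{\left(i \left(\omega - 6\right) + 17\right)^{2}}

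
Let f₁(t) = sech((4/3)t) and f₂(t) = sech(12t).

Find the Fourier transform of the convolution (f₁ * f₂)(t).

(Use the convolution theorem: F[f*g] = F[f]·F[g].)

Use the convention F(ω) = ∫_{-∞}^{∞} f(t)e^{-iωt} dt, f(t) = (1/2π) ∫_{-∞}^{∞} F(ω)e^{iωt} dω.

F[f₁*f₂](ω) = \frac{\pi^{2}}{16 \cosh{\left(\frac{\pi \omega}{24} \right)} \cosh{\left(\frac{3 \pi \omega}{8} \right)}}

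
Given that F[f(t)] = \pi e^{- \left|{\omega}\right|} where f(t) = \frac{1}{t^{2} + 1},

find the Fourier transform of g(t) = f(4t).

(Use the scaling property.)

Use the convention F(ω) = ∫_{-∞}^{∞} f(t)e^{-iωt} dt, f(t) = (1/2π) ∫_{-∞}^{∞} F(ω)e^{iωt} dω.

F[g](ω) = \frac{\pi e^{- \frac{\left|{\omega}\right|}{4}}}{4}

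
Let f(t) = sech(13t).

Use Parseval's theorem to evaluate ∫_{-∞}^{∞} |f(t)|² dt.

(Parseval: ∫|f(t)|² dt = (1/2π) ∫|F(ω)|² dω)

∫|f(t)|² dt = \frac{2}{13}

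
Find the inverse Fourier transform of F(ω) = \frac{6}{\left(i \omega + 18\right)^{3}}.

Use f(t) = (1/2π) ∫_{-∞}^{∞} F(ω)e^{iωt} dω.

f(t) = 3 t^{2} e^{- 18 t} u\left(t\right)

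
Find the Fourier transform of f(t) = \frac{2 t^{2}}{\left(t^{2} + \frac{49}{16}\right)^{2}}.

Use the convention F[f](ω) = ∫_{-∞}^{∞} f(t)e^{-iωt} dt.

F(ω) = \frac{\pi \left(4 - 7 \left|{\omega}\right|\right) e^{- \frac{7 \left|{\omega}\right|}{4}}}{7}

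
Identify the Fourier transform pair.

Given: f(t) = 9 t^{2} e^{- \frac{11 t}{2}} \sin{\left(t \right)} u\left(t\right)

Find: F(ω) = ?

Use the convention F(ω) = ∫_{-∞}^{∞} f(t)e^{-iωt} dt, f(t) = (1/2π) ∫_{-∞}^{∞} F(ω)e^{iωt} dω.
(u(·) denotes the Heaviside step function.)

F(ω) = \frac{288 \left(3 \left(2 i \omega + 11\right)^{2} - 4\right)}{\left(\left(2 i \omega + 11\right)^{2} + 4\right)^{3}}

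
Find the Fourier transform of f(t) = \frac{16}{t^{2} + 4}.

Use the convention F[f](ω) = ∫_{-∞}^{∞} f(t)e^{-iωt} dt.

F(ω) = 8 \pi e^{- 2 \left|{\omega}\right|}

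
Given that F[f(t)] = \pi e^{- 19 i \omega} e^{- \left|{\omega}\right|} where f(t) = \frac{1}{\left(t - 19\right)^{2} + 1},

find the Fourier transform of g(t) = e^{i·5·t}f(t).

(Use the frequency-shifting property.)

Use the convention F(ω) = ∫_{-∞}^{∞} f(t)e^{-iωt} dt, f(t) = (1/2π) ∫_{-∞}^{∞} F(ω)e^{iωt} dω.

F[g](ω) = \pi e^{- 19 i \left(\omega - 5\right) - \left|{\omega - 5}\right|}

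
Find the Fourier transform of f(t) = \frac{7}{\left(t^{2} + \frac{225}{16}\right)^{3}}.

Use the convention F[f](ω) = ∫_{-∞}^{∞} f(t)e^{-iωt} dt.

F(ω) = \frac{56 \pi \left(75 \omega^{2} + 60 \left|{\omega}\right| + 16\right) e^{- \frac{15 \left|{\omega}\right|}{4}}}{253125}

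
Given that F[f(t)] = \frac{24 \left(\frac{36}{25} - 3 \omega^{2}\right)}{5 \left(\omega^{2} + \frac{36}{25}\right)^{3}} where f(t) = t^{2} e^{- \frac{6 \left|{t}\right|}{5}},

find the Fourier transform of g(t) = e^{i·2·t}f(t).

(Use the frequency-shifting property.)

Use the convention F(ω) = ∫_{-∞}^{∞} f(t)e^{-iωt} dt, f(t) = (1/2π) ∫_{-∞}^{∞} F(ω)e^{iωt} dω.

F[g](ω) = \frac{9000 \left(12 - 25 \left(\omega - 2\right)^{2}\right)}{\left(25 \left(\omega - 2\right)^{2} + 36\right)^{3}}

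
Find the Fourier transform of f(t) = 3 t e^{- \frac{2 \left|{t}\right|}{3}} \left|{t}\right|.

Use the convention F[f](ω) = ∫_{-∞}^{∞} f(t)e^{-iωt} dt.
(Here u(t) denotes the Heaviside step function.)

F(ω) = \frac{2916 i \omega \left(3 \omega^{2} - 4\right)}{\left(9 \omega^{2} + 4\right)^{3}}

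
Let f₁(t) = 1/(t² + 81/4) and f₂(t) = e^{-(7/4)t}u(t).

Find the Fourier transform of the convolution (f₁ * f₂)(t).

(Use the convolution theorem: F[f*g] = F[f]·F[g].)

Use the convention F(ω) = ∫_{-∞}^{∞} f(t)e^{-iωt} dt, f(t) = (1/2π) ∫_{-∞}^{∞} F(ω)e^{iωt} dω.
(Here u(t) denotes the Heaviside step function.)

F[f₁*f₂](ω) = \frac{8 \pi e^{- \frac{9 \left|{\omega}\right|}{2}}}{9 \left(4 i \omega + 7\right)}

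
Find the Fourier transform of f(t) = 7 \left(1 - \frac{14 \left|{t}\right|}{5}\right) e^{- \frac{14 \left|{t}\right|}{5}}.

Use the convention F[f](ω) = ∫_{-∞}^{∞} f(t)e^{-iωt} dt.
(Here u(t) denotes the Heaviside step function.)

F(ω) = \frac{49000 \omega^{2}}{\left(25 \omega^{2} + 196\right)^{2}}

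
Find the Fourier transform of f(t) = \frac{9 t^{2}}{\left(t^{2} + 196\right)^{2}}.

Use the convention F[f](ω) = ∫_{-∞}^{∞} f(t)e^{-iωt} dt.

F(ω) = \frac{9 \pi \left(1 - 14 \left|{\omega}\right|\right) e^{- 14 \left|{\omega}\right|}}{28}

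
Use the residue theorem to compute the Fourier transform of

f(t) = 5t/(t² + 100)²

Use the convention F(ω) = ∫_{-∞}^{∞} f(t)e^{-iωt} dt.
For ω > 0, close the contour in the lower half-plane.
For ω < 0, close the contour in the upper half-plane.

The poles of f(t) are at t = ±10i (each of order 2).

Let g(z) = f(z)e^{-iωz}; for large |z| the factor e^{-iωz} decays in the lower half-plane when ω > 0 and in the upper half-plane when ω < 0.

Case ω > 0 (lower half-plane, clockwise contour ⇒ F(ω) = -2πi·ΣRes):
  Res_{z = - 10 i} g(z) = \frac{\omega e^{- 10 \omega}}{8} (pole of order 2)
  F(ω) = -2πi·ΣRes = - \frac{i \pi \omega e^{- 10 \omega}}{4}

Case ω < 0 (upper half-plane, counterclockwise contour ⇒ F(ω) = +2πi·ΣRes):
  Res_{z = 10 i} g(z) = - \frac{\omega e^{10 \omega}}{8} (pole of order 2)
  F(ω) = 2πi·ΣRes = - \frac{i \pi \omega e^{10 \omega}}{4}

Both cases combine into a single formula in |ω|:

F(ω) = - \frac{i \pi \omega e^{- 10 \left|{\omega}\right|}}{4}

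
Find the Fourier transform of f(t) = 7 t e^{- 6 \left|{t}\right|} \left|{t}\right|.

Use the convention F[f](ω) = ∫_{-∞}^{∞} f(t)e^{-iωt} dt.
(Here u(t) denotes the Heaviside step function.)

F(ω) = \frac{28 i \omega \left(\omega^{2} - 108\right)}{\left(\omega^{2} + 36\right)^{3}}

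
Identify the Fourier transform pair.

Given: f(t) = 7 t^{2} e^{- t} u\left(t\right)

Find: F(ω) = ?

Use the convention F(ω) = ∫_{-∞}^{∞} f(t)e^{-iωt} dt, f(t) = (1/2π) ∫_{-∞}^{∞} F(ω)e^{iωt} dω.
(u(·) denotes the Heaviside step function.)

F(ω) = \frac{14}{\left(i \omega + 1\right)^{3}}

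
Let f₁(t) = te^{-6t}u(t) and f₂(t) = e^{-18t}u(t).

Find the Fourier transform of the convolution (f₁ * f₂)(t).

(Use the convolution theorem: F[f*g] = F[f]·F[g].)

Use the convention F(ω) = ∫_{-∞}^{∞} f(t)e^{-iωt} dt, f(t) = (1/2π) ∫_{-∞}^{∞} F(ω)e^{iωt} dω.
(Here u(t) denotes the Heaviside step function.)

F[f₁*f₂](ω) = \frac{1}{\left(i \omega + 6\right)^{2} \left(i \omega + 18\right)}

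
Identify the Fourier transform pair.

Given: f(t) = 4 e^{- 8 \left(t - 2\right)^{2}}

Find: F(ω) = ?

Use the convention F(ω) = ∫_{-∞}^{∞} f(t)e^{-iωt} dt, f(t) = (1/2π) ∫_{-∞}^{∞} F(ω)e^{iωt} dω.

F(ω) = \sqrt{2} \sqrt{\pi} e^{- \frac{\omega \left(\omega + 64 i\right)}{32}}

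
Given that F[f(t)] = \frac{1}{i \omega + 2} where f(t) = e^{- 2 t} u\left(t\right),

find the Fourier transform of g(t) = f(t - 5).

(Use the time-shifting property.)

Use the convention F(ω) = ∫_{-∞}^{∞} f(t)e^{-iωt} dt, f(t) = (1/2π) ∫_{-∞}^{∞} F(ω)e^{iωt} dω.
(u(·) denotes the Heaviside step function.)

F[g](ω) = \frac{e^{- 5 i \omega}}{i \omega + 2}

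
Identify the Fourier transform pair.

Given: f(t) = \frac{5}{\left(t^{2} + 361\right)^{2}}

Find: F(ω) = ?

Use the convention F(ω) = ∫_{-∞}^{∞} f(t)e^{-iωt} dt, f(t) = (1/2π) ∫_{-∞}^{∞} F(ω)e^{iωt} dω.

F(ω) = \frac{5 \pi \left(19 \left|{\omega}\right| + 1\right) e^{- 19 \left|{\omega}\right|}}{13718}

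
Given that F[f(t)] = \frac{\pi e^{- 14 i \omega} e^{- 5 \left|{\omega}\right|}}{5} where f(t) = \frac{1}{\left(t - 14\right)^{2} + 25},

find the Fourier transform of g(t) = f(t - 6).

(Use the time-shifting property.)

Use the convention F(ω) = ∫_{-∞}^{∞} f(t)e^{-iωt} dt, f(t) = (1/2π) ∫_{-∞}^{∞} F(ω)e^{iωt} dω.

F[g](ω) = \frac{\pi e^{- 20 i \omega - 5 \left|{\omega}\right|}}{5}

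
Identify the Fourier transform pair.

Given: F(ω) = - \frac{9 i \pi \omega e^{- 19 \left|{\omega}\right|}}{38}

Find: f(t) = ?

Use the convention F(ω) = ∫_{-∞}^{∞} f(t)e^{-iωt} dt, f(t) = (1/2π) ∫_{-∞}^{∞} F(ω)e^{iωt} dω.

f(t) = \frac{9 t}{\left(t^{2} + 361\right)^{2}}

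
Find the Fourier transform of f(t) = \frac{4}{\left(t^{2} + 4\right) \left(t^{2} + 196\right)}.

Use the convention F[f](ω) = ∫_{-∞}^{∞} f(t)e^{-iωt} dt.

F(ω) = \frac{\pi \left(7 e^{12 \left|{\omega}\right|} - 1\right) e^{- 14 \left|{\omega}\right|}}{672}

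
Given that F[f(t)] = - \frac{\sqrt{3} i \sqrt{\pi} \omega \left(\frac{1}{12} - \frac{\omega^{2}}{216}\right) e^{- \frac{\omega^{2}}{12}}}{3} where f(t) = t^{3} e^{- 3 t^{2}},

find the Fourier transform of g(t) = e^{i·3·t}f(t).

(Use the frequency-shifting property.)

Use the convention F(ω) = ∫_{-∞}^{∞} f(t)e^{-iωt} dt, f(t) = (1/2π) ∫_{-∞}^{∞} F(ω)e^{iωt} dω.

F[g](ω) = \frac{\sqrt{3} i \sqrt{\pi} \left(\omega - 3\right) \left(\left(\omega - 3\right)^{2} - 18\right) e^{- \frac{\left(\omega - 3\right)^{2}}{12}}}{648}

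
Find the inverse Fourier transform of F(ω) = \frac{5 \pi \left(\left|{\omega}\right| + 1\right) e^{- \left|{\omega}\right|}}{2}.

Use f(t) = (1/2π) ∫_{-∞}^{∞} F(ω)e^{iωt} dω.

f(t) = \frac{5}{\left(t^{2} + 1\right)^{2}}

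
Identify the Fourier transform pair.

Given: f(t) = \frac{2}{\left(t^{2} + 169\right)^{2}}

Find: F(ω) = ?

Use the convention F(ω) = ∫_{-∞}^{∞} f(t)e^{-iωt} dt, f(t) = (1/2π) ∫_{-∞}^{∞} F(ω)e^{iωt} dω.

F(ω) = \frac{\pi \left(13 \left|{\omega}\right| + 1\right) e^{- 13 \left|{\omega}\right|}}{2197}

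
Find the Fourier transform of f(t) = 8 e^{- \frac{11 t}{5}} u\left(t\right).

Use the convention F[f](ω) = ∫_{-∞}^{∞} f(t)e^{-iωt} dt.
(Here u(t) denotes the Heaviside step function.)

F(ω) = \frac{40}{5 i \omega + 11}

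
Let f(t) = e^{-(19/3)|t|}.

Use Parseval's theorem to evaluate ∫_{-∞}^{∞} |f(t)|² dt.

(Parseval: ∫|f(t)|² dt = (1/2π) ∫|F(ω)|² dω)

∫|f(t)|² dt = \frac{3}{19}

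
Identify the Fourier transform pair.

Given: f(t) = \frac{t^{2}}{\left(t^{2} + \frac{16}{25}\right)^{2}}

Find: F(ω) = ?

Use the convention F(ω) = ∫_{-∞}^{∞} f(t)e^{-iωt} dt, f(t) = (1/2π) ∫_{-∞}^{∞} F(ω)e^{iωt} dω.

F(ω) = \frac{\pi \left(5 - 4 \left|{\omega}\right|\right) e^{- \frac{4 \left|{\omega}\right|}{5}}}{8}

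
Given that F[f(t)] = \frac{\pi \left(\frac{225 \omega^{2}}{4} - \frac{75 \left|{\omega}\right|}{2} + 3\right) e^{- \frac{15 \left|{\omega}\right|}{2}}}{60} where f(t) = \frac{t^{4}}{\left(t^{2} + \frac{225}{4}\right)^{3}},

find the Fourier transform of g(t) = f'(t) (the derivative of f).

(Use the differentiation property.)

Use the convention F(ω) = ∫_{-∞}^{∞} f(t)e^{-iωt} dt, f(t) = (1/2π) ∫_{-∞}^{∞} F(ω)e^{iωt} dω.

F[g](ω) = \frac{i \pi \omega \left(75 \omega^{2} - 50 \left|{\omega}\right| + 4\right) e^{- \frac{15 \left|{\omega}\right|}{2}}}{80}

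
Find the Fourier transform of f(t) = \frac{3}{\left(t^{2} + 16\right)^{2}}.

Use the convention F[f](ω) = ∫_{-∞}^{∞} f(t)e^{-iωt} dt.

F(ω) = \frac{3 \pi \left(4 \left|{\omega}\right| + 1\right) e^{- 4 \left|{\omega}\right|}}{128}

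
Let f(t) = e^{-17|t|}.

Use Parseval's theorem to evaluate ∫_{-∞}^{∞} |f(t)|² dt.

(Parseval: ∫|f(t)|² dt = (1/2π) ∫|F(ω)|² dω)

∫|f(t)|² dt = \frac{1}{17}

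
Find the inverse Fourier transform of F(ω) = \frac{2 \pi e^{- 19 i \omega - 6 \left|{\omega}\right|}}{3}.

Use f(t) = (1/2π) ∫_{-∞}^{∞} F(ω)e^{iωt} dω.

f(t) = \frac{4}{\left(t - 19\right)^{2} + 36}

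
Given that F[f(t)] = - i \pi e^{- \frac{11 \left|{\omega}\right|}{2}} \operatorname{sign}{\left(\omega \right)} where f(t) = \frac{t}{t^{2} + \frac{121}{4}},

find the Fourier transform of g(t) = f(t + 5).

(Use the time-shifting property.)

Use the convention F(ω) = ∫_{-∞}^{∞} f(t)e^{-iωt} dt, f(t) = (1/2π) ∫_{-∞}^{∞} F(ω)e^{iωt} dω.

F[g](ω) = - i \pi e^{5 i \omega} e^{- \frac{11 \left|{\omega}\right|}{2}} \operatorname{sign}{\left(\omega \right)}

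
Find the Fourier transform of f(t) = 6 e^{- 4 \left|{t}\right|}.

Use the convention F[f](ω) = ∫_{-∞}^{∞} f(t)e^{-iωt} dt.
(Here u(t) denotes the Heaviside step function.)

F(ω) = \frac{48}{\omega^{2} + 16}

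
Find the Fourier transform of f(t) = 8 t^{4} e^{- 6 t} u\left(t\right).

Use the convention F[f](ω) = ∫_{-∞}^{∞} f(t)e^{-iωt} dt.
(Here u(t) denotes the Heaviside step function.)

F(ω) = \frac{192}{\left(i \omega + 6\right)^{5}}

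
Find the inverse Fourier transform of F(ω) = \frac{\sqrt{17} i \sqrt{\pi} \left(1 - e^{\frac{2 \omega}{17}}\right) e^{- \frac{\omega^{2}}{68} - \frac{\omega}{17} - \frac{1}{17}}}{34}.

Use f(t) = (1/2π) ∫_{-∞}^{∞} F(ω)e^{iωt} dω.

f(t) = e^{- 17 t^{2}} \sin{\left(2 t \right)}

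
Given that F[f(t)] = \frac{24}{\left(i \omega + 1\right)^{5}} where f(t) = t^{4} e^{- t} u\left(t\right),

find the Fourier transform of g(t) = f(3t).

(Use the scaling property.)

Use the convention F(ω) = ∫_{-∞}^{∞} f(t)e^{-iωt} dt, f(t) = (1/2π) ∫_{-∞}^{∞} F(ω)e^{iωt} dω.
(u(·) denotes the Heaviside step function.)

F[g](ω) = \frac{1944}{\left(i \omega + 3\right)^{5}}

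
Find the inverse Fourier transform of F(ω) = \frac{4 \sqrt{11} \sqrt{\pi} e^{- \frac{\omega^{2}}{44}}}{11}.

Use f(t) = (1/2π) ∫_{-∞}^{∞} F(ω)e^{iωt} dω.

f(t) = 4 e^{- 11 t^{2}}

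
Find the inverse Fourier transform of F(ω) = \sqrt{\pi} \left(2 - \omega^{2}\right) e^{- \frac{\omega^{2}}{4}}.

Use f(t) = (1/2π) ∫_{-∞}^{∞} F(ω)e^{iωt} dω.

f(t) = 4 t^{2} e^{- t^{2}}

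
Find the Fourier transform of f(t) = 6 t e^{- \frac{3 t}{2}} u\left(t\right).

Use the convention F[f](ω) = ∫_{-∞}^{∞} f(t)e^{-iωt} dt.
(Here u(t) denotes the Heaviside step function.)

F(ω) = \frac{24}{\left(2 i \omega + 3\right)^{2}}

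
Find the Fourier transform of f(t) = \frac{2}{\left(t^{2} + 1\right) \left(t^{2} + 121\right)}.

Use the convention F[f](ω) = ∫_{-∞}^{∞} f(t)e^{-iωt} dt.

F(ω) = \frac{\pi e^{- \left|{\omega}\right|}}{60} - \frac{\pi e^{- 11 \left|{\omega}\right|}}{660}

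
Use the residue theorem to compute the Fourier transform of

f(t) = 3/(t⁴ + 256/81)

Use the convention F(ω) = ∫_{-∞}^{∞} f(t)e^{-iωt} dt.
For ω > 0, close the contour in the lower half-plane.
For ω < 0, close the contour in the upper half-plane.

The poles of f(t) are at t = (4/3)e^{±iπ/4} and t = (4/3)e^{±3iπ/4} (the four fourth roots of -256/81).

Let g(z) = f(z)e^{-iωz}; for large |z| the factor e^{-iωz} decays in the lower half-plane when ω > 0 and in the upper half-plane when ω < 0.

Case ω > 0 (lower half-plane, clockwise contour ⇒ F(ω) = -2πi·ΣRes):
  Res_{z = - \frac{2 \sqrt{2}}{3} - \frac{2 \sqrt{2} i}{3}} g(z) = \frac{81 \sqrt{2} i \left(1 - i\right) e^{\frac{2 \sqrt{2} \omega \left(-1 + i\right)}{3}}}{512}
  Res_{z = \frac{2 \sqrt{2}}{3} - \frac{2 \sqrt{2} i}{3}} g(z) = \frac{81 \sqrt{2} i \left(1 + i\right) e^{- \frac{2 \sqrt{2} \omega \left(1 + i\right)}{3}}}{512}
  F(ω) = -2πi·ΣRes = \frac{81 \sqrt{2} \pi \left(1 - i\right) \left(e^{\frac{4 \sqrt{2} i \omega}{3}} + i\right) e^{- \frac{2 \sqrt{2} \omega \left(1 + i\right)}{3}}}{256} = \frac{81 \pi e^{- \frac{2 \sqrt{2} \omega}{3}} \sin{\left(\frac{2 \sqrt{2} \omega}{3} + \frac{\pi}{4} \right)}}{64}

Case ω < 0 (upper half-plane, counterclockwise contour ⇒ F(ω) = +2πi·ΣRes):
  Res_{z = \frac{2 \sqrt{2}}{3} + \frac{2 \sqrt{2} i}{3}} g(z) = \frac{81 \sqrt{2} i \left(-1 + i\right) e^{\frac{2 \sqrt{2} \omega \left(1 - i\right)}{3}}}{512}
  Res_{z = - \frac{2 \sqrt{2}}{3} + \frac{2 \sqrt{2} i}{3}} g(z) = \frac{81 \sqrt{2} \left(1 - i\right) e^{\frac{2 \sqrt{2} \omega \left(1 + i\right)}{3}}}{512}
  F(ω) = 2πi·ΣRes = - \frac{81 \sqrt{2} i \pi \left(i \left(1 - i\right) e^{\frac{2 \sqrt{2} \omega \left(1 - i\right)}{3}} - \left(1 - i\right) e^{\frac{2 \sqrt{2} \omega \left(1 + i\right)}{3}}\right)}{256} = \frac{81 \pi e^{\frac{2 \sqrt{2} \omega}{3}} \cos{\left(\frac{2 \sqrt{2} \omega}{3} + \frac{\pi}{4} \right)}}{64}

Both cases combine into a single formula in |ω|:

F(ω) = \frac{81 \pi e^{- \frac{2 \sqrt{2} \left|{\omega}\right|}{3}} \sin{\left(\frac{2 \sqrt{2} \left|{\omega}\right|}{3} + \frac{\pi}{4} \right)}}{64}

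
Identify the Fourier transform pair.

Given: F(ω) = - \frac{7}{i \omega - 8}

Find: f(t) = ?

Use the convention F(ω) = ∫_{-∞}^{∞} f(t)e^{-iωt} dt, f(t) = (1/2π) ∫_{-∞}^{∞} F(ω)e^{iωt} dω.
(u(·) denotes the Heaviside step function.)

f(t) = 7 e^{8 t} u\left(- t\right)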